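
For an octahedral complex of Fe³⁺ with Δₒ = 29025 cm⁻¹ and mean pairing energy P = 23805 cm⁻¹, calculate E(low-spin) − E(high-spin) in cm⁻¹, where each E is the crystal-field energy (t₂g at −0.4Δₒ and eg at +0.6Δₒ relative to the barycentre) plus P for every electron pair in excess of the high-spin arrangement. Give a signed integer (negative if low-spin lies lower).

-10440

Fe sits in group 8; removing 3 electrons leaves Fe³⁺ with 8 − 3 = 5 d electrons.
High-spin: t₂g³ eg², CFSE = 0.0Δₒ = 0 cm⁻¹.
Low-spin t₂g⁵ eg⁰ gives -2.0Δₒ = -58050 cm⁻¹, but forming 2 extra pairs costs 2P = 47610 cm⁻¹, so E(LS) = -58050 + 47610 = -10440 cm⁻¹.
E(LS) − E(HS) = -10440 − (0) = -10440 cm⁻¹.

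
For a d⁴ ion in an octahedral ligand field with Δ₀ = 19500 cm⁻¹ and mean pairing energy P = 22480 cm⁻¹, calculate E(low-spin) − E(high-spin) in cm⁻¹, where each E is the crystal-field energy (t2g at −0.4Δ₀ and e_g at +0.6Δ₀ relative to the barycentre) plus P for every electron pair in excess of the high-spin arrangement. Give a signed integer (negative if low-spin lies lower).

2980

High-spin: t2g^3 e_g^1, CFSE = -0.6Δ₀ = -11700 cm⁻¹.
Low-spin: t2g^4 e_g^0, orbital CFSE = -1.6Δ₀ = -31200 cm⁻¹; plus 1 excess pair × P = +22480 cm⁻¹; total -8720 cm⁻¹.
E(LS) − E(HS) = -8720 − (-11700) = 2980 cm⁻¹.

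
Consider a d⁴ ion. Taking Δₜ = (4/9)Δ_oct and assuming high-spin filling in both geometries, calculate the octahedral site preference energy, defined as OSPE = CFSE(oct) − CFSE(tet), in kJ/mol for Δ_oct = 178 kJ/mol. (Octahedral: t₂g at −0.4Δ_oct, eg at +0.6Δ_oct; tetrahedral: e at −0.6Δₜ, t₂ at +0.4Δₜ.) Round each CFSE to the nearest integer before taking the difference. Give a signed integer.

-75

Octahedral (high-spin): t₂g³ eg¹, CFSE = 3(−0.4) + 1(+0.6) = -0.6Δ_oct = -0.6 × 178 = -107 kJ/mol.
In a tetrahedral site the filling is e² t₂²: CFSE(tet) = -0.4Δₜ = -0.4 × (4/9)(178) = -32 kJ/mol.
OSPE = CFSE(oct) − CFSE(tet) = -107 − (-32) = -75 kJ/mol.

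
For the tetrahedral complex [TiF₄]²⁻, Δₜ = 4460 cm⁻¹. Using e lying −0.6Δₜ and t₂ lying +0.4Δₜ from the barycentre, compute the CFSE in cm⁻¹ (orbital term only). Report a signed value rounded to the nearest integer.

-5352

Each F⁻ contributes -1; 4 × (-1) = -4. With overall charge -2, Ti is in the +2 oxidation state.
Group 4 minus oxidation state +2 gives a d² configuration for Ti²⁺.
Tetrahedral splitting is small, so the complex is high-spin.
Electron filling gives e² t₂⁰.
The orbital stabilization is -1.2Δₜ = -1.2 × 4460 = -5352 cm⁻¹.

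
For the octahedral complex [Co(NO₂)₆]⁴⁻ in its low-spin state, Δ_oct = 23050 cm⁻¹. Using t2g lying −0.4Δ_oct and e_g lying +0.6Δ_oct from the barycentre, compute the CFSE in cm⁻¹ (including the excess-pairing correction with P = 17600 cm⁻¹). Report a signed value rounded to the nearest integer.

-23890

Each NO₂⁻ contributes -1; 6 × (-1) = -6. With overall charge -4, Co is in the +2 oxidation state.
Co sits in group 9; removing 2 electrons leaves Co²⁺ with 9 − 2 = 7 d electrons.
The d⁷ electrons fill as t2g^6 e_g^1.
CFSE(orbital) = 6×(-0.4Δ_oct) + 1×(0.6Δ_oct) = -1.8Δ_oct; with Δ_oct = 23050 cm⁻¹ that is -41490 cm⁻¹.
Relative to high-spin t2g^5 e_g^2 (2 paired), the low-spin configuration has 1 additional pair, contributing +1 × 17600 = +17600 cm⁻¹.
Net CFSE = -41490 + 17600 = -23890 cm⁻¹.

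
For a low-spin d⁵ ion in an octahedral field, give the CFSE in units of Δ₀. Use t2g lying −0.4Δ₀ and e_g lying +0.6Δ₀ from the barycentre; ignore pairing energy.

Configuration: t2g^5 e_g^0.
CFSE = 5(-0.4Δ₀) + 0(0.6Δ₀) = -2.0Δ₀ + 0.0Δ₀ = -2.0Δ₀.

-2.0 Δ₀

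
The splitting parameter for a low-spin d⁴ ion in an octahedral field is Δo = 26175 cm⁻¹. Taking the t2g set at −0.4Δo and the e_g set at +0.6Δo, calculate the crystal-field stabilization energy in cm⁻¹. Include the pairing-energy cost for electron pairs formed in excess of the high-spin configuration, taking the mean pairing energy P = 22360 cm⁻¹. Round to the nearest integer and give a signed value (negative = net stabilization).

-19520

Configuration: t2g^4 e_g^0.
CFSE(orbital) = 4×(-0.4Δo) + 0×(0.6Δo) = -1.6Δo; with Δo = 26175 cm⁻¹ that is -41880 cm⁻¹.
Relative to high-spin t2g^3 e_g^1 (0 paired), the low-spin configuration has 1 additional pair, contributing +1 × 22360 = +22360 cm⁻¹.
Overall CFSE = -41880 + 22360 = -19520 cm⁻¹.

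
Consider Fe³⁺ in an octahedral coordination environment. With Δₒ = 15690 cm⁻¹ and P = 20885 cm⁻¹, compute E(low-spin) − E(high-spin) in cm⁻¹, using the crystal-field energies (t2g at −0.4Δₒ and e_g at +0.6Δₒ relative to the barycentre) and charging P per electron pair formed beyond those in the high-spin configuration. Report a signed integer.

Fe sits in group 8; removing 3 electrons leaves Fe³⁺ with 8 − 3 = 5 d electrons.
In the high-spin limit (t2g^3 e_g^2) the orbital term is 0.0Δₒ = 0 cm⁻¹, with no excess pairing.
Low-spin: t2g^5 e_g^0, orbital CFSE = -2.0Δₒ = -31380 cm⁻¹; plus 2 excess pairs × P = +41770 cm⁻¹; total 10390 cm⁻¹.
E(LS) − E(HS) = 10390 − (0) = 10390 cm⁻¹.

10390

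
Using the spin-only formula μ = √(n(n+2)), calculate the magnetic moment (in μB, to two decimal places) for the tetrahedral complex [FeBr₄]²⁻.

Each Br⁻ contributes -1; 4 × (-1) = -4. With overall charge -2, Fe is in the +2 oxidation state.
Fe is in group 8, so Fe²⁺ is d⁶ (8 − 2 = 6).
With tetrahedral geometry the complex is necessarily high-spin.
Configuration: e³ t₂³ → 4 unpaired electrons.
μ(spin-only) = √[4(4+2)] = √24 ≈ 4.90 μB.

4.90 μB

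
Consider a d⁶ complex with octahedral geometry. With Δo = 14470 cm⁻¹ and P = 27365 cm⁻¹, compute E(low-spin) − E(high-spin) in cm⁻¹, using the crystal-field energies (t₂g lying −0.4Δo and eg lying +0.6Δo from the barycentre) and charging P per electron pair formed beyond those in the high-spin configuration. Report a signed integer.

In the high-spin limit (t₂g⁴ eg²) the orbital term is -0.4Δo = -5788 cm⁻¹, with no excess pairing.
Low-spin t₂g⁶ eg⁰ gives -2.4Δo = -34728 cm⁻¹, but forming 2 extra pairs costs 2P = 54730 cm⁻¹, so E(LS) = -34728 + 54730 = 20002 cm⁻¹.
Thus E(LS) − E(HS) = 25790 cm⁻¹.

25790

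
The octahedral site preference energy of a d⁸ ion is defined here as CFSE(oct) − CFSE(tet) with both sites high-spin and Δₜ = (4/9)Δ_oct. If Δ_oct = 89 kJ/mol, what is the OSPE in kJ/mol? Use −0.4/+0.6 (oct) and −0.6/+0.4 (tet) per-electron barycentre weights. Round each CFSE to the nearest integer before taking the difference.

-75

Octahedral (high-spin): t₂g⁶ eg², CFSE = 6(−0.4) + 2(+0.6) = -1.2Δ_oct = -1.2 × 89 = -107 kJ/mol.
Tetrahedral e⁴ t₂⁴ gives -0.8Δₜ = -0.8 × (4/9) × 89 = -32 kJ/mol.
OSPE = -107 − (-32) = -75 kJ/mol.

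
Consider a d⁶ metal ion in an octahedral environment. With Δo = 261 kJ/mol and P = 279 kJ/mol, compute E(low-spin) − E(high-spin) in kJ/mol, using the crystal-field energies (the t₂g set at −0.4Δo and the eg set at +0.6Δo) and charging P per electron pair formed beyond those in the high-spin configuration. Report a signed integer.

High-spin: t₂g⁴ eg², CFSE = -0.4Δo = -104 kJ/mol.
Low-spin t₂g⁶ eg⁰ gives -2.4Δo = -626 kJ/mol, but forming 2 extra pairs costs 2P = 558 kJ/mol, so E(LS) = -626 + 558 = -68 kJ/mol.
E(LS) − E(HS) = -68 − (-104) = 36 kJ/mol.

36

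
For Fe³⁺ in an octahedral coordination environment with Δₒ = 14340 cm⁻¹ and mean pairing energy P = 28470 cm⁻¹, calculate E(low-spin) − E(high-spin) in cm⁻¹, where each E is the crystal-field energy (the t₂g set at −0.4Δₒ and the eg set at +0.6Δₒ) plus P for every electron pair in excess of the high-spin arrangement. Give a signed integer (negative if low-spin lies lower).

Group 8 minus oxidation state +3 gives a d⁵ configuration for Fe³⁺.
High-spin: t₂g³ eg², CFSE = 0.0Δₒ = 0 cm⁻¹.
Low-spin: t₂g⁵ eg⁰, orbital CFSE = -2.0Δₒ = -28680 cm⁻¹; plus 2 excess pairs × P = +56940 cm⁻¹; total 28260 cm⁻¹.
E(LS) − E(HS) = 28260 − (0) = 28260 cm⁻¹.

28260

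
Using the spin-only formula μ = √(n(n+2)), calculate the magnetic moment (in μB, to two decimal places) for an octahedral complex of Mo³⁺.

3.87 μB

Group 6 minus oxidation state +3 gives a d³ configuration for Mo³⁺.
Configuration: t₂g³ eg⁰ → 3 unpaired electrons.
μ(spin-only) = √[3(3+2)] = √15 ≈ 3.87 μB.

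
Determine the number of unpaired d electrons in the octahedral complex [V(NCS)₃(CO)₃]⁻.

3

Ligand charges: 3×(-1) from NCS⁻ and 3×(+0) from CO sum to -3; with overall charge -1, V is +2.
Group 5 minus oxidation state +2 gives a d³ configuration for V²⁺.
Configuration: t2g^3 e_g^0, giving 3 unpaired electrons.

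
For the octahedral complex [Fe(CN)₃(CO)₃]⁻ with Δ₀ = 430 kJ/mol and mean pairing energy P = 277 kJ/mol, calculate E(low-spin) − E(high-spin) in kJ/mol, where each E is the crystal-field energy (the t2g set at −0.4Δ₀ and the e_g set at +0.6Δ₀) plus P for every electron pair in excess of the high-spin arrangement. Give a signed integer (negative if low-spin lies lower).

Ligand charges: 3×(-1) from CN⁻ and 3×(+0) from CO sum to -3; with overall charge -1, Fe is +2.
Fe sits in group 8; removing 2 electrons leaves Fe²⁺ with 8 − 2 = 6 d electrons.
High-spin d⁶ fills as t2g^4 e_g^2 with CFSE 4(−0.4) + 2(+0.6) = -0.4Δ₀ = -172 kJ/mol.
For low-spin the configuration is t2g^6 e_g^0: orbital energy -2.4 × 430 = -1032 kJ/mol, and 2 additional pairs relative to high-spin add 554 kJ/mol, giving -478 kJ/mol.
The difference is -478 − (-172) = -306 kJ/mol, so low-spin lies lower.

-306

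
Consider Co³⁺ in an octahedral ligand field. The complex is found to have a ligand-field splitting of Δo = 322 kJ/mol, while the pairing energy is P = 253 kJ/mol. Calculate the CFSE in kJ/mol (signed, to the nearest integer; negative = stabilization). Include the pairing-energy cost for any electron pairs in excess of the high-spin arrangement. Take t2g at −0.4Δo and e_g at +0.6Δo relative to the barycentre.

Co³⁺: group 9, so d-count = 9 − 3 = 6.
Δo > P, so pairing is preferred: the ground state is low-spin.
That gives t2g^6 e_g^0.
Orbital CFSE = -2.4Δo = -2.4 × 322 = -773 kJ/mol.
Excess pairs vs high-spin: 3 − 1 = 2; pairing cost = +506 kJ/mol.
Net CFSE = -773 + 506 = -267 kJ/mol.

-267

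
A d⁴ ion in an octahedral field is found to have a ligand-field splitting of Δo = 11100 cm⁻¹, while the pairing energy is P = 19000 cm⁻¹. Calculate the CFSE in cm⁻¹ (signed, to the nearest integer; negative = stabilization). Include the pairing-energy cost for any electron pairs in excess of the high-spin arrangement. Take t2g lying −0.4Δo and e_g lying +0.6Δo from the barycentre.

Since Δo = 11100 cm⁻¹ < P = 19000 cm⁻¹, the complex adopts the high-spin configuration.
That gives t2g^3 e_g^1.
Orbital CFSE = -0.6Δo = -0.6 × 11100 = -6660 cm⁻¹.
High-spin has no excess pairs, so no pairing correction applies.

-6660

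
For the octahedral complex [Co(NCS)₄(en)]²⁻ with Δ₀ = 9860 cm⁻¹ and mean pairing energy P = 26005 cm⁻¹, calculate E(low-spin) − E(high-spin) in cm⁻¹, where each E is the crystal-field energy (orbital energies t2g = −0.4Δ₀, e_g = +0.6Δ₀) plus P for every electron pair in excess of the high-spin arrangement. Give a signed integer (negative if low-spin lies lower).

16145

Ligand charges: 4×(-1) from NCS⁻ and 1×(+0) from en sum to -4; with overall charge -2, Co is +2.
Co is in group 9, so Co²⁺ is d⁷ (9 − 2 = 7).
High-spin d⁷ fills as t2g^5 e_g^2 with CFSE 5(−0.4) + 2(+0.6) = -0.8Δ₀ = -7888 cm⁻¹.
Low-spin t2g^6 e_g^1 gives -1.8Δ₀ = -17748 cm⁻¹, but forming 1 extra pair costs 1P = 26005 cm⁻¹, so E(LS) = -17748 + 26005 = 8257 cm⁻¹.
E(LS) − E(HS) = 8257 − (-7888) = 16145 cm⁻¹.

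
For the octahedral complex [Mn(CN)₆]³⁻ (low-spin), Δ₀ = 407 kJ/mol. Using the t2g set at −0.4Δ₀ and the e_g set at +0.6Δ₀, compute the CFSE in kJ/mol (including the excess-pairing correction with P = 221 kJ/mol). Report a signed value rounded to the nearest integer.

Each CN⁻ contributes -1; 6 × (-1) = -6. With overall charge -3, Mn is in the +3 oxidation state.
Mn sits in group 7; removing 3 electrons leaves Mn³⁺ with 7 − 3 = 4 d electrons.
The d⁴ electrons fill as t2g^4 e_g^0.
Orbital CFSE = 4(-0.4) + 0(0.6) = -1.6Δ₀ = -1.6 × 407 = -651 kJ/mol.
Relative to high-spin t2g^3 e_g^1 (0 paired), the low-spin configuration has 1 additional pair, contributing +1 × 221 = +221 kJ/mol.
Net CFSE = -651 + 221 = -430 kJ/mol.

-430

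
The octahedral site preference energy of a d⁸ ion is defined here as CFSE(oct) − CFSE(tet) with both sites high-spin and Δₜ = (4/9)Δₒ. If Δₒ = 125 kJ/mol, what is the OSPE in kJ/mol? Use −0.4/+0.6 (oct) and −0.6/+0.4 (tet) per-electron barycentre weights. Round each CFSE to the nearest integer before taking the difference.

-106

Octahedral (high-spin): t2g^6 e_g^2, CFSE = 6(−0.4) + 2(+0.6) = -1.2Δₒ = -1.2 × 125 = -150 kJ/mol.
In a tetrahedral site the filling is e^4 t2^4: CFSE(tet) = -0.8Δₜ = -0.8 × (4/9)(125) = -44 kJ/mol.
OSPE = -150 − (-44) = -106 kJ/mol.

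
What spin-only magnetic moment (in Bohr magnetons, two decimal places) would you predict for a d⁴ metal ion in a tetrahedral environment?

4.90 Bohr magnetons

With tetrahedral geometry the complex is necessarily high-spin.
Configuration: e^2 t2^2 → 4 unpaired electrons.
μ(spin-only) = √[4(4+2)] = √24 ≈ 4.90 Bohr magnetons.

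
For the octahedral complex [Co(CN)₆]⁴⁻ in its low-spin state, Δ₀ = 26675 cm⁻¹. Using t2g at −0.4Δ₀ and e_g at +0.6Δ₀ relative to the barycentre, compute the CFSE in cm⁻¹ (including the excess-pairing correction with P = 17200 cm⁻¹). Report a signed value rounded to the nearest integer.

-30815

Each CN⁻ contributes -1; 6 × (-1) = -6. With overall charge -4, Co is in the +2 oxidation state.
Co is in group 9, so Co²⁺ is d⁷ (9 − 2 = 7).
Electron filling gives t2g^6 e_g^1.
CFSE(orbital) = 6×(-0.4Δ₀) + 1×(0.6Δ₀) = -1.8Δ₀; with Δ₀ = 26675 cm⁻¹ that is -48015 cm⁻¹.
Relative to high-spin t2g^5 e_g^2 (2 paired), the low-spin configuration has 1 additional pair, contributing +1 × 17200 = +17200 cm⁻¹.
Net CFSE = -48015 + 17200 = -30815 cm⁻¹.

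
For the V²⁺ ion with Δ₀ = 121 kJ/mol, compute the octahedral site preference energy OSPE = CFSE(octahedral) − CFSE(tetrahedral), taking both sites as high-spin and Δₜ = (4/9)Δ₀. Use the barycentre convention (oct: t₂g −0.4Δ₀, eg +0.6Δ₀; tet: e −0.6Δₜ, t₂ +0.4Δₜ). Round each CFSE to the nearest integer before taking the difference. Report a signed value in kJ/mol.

V sits in group 5; removing 2 electrons leaves V²⁺ with 5 − 2 = 3 d electrons.
Octahedral high-spin t₂g³ eg⁰: CFSE = -1.2 × 121 = -145 kJ/mol.
Tetrahedral: e² t₂¹, CFSE = 2(−0.6) + 1(+0.4) = -0.8Δₜ = -0.8 × (4/9) × 121 = -43 kJ/mol.
OSPE = CFSE(oct) − CFSE(tet) = -145 − (-43) = -102 kJ/mol.

-102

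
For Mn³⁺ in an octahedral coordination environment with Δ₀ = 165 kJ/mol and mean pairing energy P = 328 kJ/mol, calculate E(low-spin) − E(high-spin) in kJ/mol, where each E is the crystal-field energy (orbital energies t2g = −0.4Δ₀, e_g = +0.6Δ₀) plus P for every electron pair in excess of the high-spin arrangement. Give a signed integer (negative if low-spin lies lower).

Mn³⁺: group 7, so d-count = 7 − 3 = 4.
High-spin d⁴ fills as t2g^3 e_g^1 with CFSE 3(−0.4) + 1(+0.6) = -0.6Δ₀ = -99 kJ/mol.
Low-spin t2g^4 e_g^0 gives -1.6Δ₀ = -264 kJ/mol, but forming 1 extra pair costs 1P = 328 kJ/mol, so E(LS) = -264 + 328 = 64 kJ/mol.
Thus E(LS) − E(HS) = 163 kJ/mol.

163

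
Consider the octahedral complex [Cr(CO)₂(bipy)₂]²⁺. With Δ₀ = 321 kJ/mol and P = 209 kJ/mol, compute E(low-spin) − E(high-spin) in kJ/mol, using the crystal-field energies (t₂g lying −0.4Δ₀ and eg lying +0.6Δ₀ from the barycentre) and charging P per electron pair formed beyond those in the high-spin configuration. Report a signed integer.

-112

Ligand charges: 2×(+0) from CO and 2×(+0) from bipy sum to +0; with overall charge +2, Cr is +2.
Group 6 minus oxidation state +2 gives a d⁴ configuration for Cr²⁺.
High-spin d⁴ fills as t₂g³ eg¹ with CFSE 3(−0.4) + 1(+0.6) = -0.6Δ₀ = -193 kJ/mol.
For low-spin the configuration is t₂g⁴ eg⁰: orbital energy -1.6 × 321 = -514 kJ/mol, and 1 additional pair relative to high-spin adds 209 kJ/mol, giving -305 kJ/mol.
Thus E(LS) − E(HS) = -112 kJ/mol.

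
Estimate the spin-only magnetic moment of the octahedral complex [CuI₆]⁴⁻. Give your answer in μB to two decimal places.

1.73 μB

Each I⁻ contributes -1; 6 × (-1) = -6. With overall charge -4, Cu is in the +2 oxidation state.
Group 11 minus oxidation state +2 gives a d⁹ configuration for Cu²⁺.
For octahedral d⁹ the high- and low-spin configurations coincide.
Configuration: t₂g⁶ eg³ → 1 unpaired electron.
μ(spin-only) = √[1(1+2)] = √3 ≈ 1.73 μB.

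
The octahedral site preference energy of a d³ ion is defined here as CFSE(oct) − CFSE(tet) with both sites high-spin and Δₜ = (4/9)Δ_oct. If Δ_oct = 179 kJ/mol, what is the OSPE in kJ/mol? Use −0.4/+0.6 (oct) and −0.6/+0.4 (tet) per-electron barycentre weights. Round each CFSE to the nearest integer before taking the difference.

In an octahedral site d³ (HS) is t2g^3 e_g^0, giving CFSE(oct) = -1.2Δ_oct = -215 kJ/mol.
Tetrahedral e^2 t2^1 gives -0.8Δₜ = -0.8 × (4/9) × 179 = -64 kJ/mol.
Subtracting, OSPE = -215 − (-64) = -151 kJ/mol.

-151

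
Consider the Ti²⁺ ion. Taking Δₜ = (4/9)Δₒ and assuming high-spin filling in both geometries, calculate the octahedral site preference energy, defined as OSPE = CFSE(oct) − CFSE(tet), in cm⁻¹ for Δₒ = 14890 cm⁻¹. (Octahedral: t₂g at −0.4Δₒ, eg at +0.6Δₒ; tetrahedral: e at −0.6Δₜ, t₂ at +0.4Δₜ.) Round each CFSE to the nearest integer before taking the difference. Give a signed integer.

Ti is in group 4, so Ti²⁺ is d² (4 − 2 = 2).
In an octahedral site d² (HS) is t₂g² eg⁰, giving CFSE(oct) = -0.8Δₒ = -11912 cm⁻¹.
In a tetrahedral site the filling is e² t₂⁰: CFSE(tet) = -1.2Δₜ = -1.2 × (4/9)(14890) = -7941 cm⁻¹.
Subtracting, OSPE = -11912 − (-7941) = -3971 cm⁻¹.

-3971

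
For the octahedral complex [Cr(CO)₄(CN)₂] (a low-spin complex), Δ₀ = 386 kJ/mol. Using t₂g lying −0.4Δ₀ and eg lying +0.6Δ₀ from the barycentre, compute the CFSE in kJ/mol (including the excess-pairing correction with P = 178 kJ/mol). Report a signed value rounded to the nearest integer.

Ligand charges: 4×(+0) from CO and 2×(-1) from CN⁻ sum to -2; with overall charge +0, Cr is +2.
Group 6 minus oxidation state +2 gives a d⁴ configuration for Cr²⁺.
The d⁴ electrons fill as t₂g⁴ eg⁰.
Orbital CFSE = 4(-0.4) + 0(0.6) = -1.6Δ₀ = -1.6 × 386 = -618 kJ/mol.
High-spin d⁴ would be t₂g³ eg¹ with 0 pairs; low-spin has 1, so 1 excess pair costs +1P = +178 kJ/mol.
Overall CFSE = -618 + 178 = -440 kJ/mol.

-440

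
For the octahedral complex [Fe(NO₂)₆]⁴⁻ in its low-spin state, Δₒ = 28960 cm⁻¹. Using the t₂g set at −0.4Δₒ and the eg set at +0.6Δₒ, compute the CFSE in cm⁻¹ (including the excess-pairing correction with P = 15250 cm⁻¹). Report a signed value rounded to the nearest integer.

-39004

Each NO₂⁻ contributes -1; 6 × (-1) = -6. With overall charge -4, Fe is in the +2 oxidation state.
Group 8 minus oxidation state +2 gives a d⁶ configuration for Fe²⁺.
Electron filling gives t₂g⁶ eg⁰.
CFSE(orbital) = 6×(-0.4Δₒ) + 0×(0.6Δₒ) = -2.4Δₒ; with Δₒ = 28960 cm⁻¹ that is -69504 cm⁻¹.
Pairing penalty: 3 pairs vs 1 in the high-spin reference → 2 extra × P = 30500 cm⁻¹.
Combining: -69504 + 30500 = -39004 cm⁻¹.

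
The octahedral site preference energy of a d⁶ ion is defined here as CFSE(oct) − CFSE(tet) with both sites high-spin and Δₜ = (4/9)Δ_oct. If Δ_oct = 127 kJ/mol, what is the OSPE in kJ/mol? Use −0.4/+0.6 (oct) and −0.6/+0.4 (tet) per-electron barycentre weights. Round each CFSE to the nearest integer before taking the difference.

Octahedral high-spin t₂g⁴ eg²: CFSE = -0.4 × 127 = -51 kJ/mol.
Tetrahedral e³ t₂³ gives -0.6Δₜ = -0.6 × (4/9) × 127 = -34 kJ/mol.
OSPE = CFSE(oct) − CFSE(tet) = -51 − (-34) = -17 kJ/mol.

-17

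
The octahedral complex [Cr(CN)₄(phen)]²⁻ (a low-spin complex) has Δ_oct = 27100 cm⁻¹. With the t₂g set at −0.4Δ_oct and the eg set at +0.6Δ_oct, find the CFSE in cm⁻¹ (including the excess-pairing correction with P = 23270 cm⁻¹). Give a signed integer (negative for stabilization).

-20090

Ligand charges: 4×(-1) from CN⁻ and 1×(+0) from phen sum to -4; with overall charge -2, Cr is +2.
Group 6 minus oxidation state +2 gives a d⁴ configuration for Cr²⁺.
Configuration: t₂g⁴ eg⁰.
The orbital stabilization is -1.6Δ_oct = -1.6 × 27100 = -43360 cm⁻¹.
Pairing penalty: 1 pair vs 0 in the high-spin reference → 1 extra × P = 23270 cm⁻¹.
Net CFSE = -43360 + 23270 = -20090 cm⁻¹.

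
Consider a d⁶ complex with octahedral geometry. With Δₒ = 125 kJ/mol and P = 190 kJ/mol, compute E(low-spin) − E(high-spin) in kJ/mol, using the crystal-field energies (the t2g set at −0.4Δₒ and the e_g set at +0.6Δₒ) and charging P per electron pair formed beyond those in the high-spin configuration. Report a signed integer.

High-spin: t2g^4 e_g^2, CFSE = -0.4Δₒ = -50 kJ/mol.
Low-spin t2g^6 e_g^0 gives -2.4Δₒ = -300 kJ/mol, but forming 2 extra pairs costs 2P = 380 kJ/mol, so E(LS) = -300 + 380 = 80 kJ/mol.
E(LS) − E(HS) = 80 − (-50) = 130 kJ/mol.

130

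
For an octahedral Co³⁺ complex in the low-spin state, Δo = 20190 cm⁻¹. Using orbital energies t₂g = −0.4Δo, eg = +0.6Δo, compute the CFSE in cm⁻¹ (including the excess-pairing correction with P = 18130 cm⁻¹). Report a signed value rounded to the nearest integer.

Co sits in group 9; removing 3 electrons leaves Co³⁺ with 9 − 3 = 6 d electrons.
Electron filling gives t₂g⁶ eg⁰.
Orbital CFSE = 6(-0.4) + 0(0.6) = -2.4Δo = -2.4 × 20190 = -48456 cm⁻¹.
Relative to high-spin t₂g⁴ eg² (1 paired), the low-spin configuration has 2 additional pairs, contributing +2 × 18130 = +36260 cm⁻¹.
Overall CFSE = -48456 + 36260 = -12196 cm⁻¹.

-12196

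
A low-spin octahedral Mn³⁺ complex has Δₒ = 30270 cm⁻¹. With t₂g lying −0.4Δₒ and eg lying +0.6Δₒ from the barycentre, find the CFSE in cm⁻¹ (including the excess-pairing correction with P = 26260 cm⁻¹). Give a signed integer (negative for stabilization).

-22172

Mn sits in group 7; removing 3 electrons leaves Mn³⁺ with 7 − 3 = 4 d electrons.
Configuration: t₂g⁴ eg⁰.
Orbital CFSE = 4(-0.4) + 0(0.6) = -1.6Δₒ = -1.6 × 30270 = -48432 cm⁻¹.
High-spin d⁴ would be t₂g³ eg¹ with 0 pairs; low-spin has 1, so 1 excess pair costs +1P = +26260 cm⁻¹.
Combining: -48432 + 26260 = -22172 cm⁻¹.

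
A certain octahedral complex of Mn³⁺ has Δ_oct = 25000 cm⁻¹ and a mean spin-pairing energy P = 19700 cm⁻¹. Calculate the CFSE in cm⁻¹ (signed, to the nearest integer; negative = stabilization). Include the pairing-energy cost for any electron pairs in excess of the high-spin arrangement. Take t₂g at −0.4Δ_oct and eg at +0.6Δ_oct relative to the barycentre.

Mn sits in group 7; removing 3 electrons leaves Mn³⁺ with 7 − 3 = 4 d electrons.
Since Δ_oct = 25000 cm⁻¹ > P = 19700 cm⁻¹, the complex adopts the low-spin configuration.
That gives t₂g⁴ eg⁰.
Orbital CFSE = -1.6Δ_oct = -1.6 × 25000 = -40000 cm⁻¹.
Excess pairs vs high-spin: 1 − 0 = 1; pairing cost = +19700 cm⁻¹.
Net CFSE = -40000 + 19700 = -20300 cm⁻¹.

-20300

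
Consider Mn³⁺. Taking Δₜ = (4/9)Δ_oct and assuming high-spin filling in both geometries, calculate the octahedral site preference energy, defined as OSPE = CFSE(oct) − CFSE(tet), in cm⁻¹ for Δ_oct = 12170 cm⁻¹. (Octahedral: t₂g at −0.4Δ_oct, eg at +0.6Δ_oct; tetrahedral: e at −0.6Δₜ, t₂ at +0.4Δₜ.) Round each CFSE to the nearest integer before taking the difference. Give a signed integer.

-5138

Mn is in group 7, so Mn³⁺ is d⁴ (7 − 3 = 4).
Octahedral (high-spin): t₂g³ eg¹, CFSE = 3(−0.4) + 1(+0.6) = -0.6Δ_oct = -0.6 × 12170 = -7302 cm⁻¹.
In a tetrahedral site the filling is e² t₂²: CFSE(tet) = -0.4Δₜ = -0.4 × (4/9)(12170) = -2164 cm⁻¹.
OSPE = CFSE(oct) − CFSE(tet) = -7302 − (-2164) = -5138 cm⁻¹.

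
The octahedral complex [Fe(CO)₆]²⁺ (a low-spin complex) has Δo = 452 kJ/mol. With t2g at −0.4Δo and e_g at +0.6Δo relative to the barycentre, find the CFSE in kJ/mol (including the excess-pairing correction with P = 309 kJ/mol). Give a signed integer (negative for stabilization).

-467

CO is neutral, so the +2 overall charge sits on Fe: oxidation state +2.
Fe is in group 8, so Fe²⁺ is d⁶ (8 − 2 = 6).
Configuration: t2g^6 e_g^0.
Orbital CFSE = 6(-0.4) + 0(0.6) = -2.4Δo = -2.4 × 452 = -1085 kJ/mol.
Pairing penalty: 3 pairs vs 1 in the high-spin reference → 2 extra × P = 618 kJ/mol.
Overall CFSE = -1085 + 618 = -467 kJ/mol.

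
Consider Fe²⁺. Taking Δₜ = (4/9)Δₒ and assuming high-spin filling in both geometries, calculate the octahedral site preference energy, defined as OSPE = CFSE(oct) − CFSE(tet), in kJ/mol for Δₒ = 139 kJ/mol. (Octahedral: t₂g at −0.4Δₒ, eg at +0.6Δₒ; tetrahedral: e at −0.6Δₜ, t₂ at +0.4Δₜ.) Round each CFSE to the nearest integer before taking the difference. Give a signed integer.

Fe²⁺: group 8, so d-count = 8 − 2 = 6.
In an octahedral site d⁶ (HS) is t2g^4 e_g^2, giving CFSE(oct) = -0.4Δₒ = -56 kJ/mol.
Tetrahedral: e^3 t2^3, CFSE = 3(−0.6) + 3(+0.4) = -0.6Δₜ = -0.6 × (4/9) × 139 = -37 kJ/mol.
OSPE = -56 − (-37) = -19 kJ/mol.

-19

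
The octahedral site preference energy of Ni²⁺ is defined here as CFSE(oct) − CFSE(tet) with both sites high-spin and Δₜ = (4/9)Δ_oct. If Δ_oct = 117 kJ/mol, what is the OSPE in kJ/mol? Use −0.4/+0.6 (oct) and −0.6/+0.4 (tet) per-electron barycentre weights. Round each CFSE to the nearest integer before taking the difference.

Ni sits in group 10; removing 2 electrons leaves Ni²⁺ with 10 − 2 = 8 d electrons.
Octahedral (high-spin): t2g^6 e_g^2, CFSE = 6(−0.4) + 2(+0.6) = -1.2Δ_oct = -1.2 × 117 = -140 kJ/mol.
Tetrahedral: e^4 t2^4, CFSE = 4(−0.6) + 4(+0.4) = -0.8Δₜ = -0.8 × (4/9) × 117 = -42 kJ/mol.
OSPE = -140 − (-42) = -98 kJ/mol.

-98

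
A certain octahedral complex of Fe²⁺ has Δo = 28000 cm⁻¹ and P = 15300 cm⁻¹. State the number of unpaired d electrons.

0

Fe sits in group 8; removing 2 electrons leaves Fe²⁺ with 8 − 2 = 6 d electrons.
Since Δo = 28000 cm⁻¹ > P = 15300 cm⁻¹, the complex adopts the low-spin configuration.
Filling d⁶ accordingly: t₂g⁶ eg⁰.
Unpaired electrons: 0.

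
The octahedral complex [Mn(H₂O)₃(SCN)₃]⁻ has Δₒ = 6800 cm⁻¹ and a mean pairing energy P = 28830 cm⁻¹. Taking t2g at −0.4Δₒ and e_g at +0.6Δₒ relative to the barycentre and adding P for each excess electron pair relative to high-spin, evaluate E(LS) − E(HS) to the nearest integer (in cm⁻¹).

Ligand charges: 3×(+0) from H₂O and 3×(-1) from SCN⁻ sum to -3; with overall charge -1, Mn is +2.
Mn²⁺: group 7, so d-count = 7 − 2 = 5.
In the high-spin limit (t2g^3 e_g^2) the orbital term is 0.0Δₒ = 0 cm⁻¹, with no excess pairing.
For low-spin the configuration is t2g^5 e_g^0: orbital energy -2.0 × 6800 = -13600 cm⁻¹, and 2 additional pairs relative to high-spin add 57660 cm⁻¹, giving 44060 cm⁻¹.
Thus E(LS) − E(HS) = 44060 cm⁻¹.

44060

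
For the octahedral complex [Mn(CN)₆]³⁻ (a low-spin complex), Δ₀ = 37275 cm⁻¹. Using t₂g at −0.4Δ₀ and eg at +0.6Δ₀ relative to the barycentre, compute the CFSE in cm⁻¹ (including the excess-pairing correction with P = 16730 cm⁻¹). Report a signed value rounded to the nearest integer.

-42910

Each CN⁻ contributes -1; 6 × (-1) = -6. With overall charge -3, Mn is in the +3 oxidation state.
Mn³⁺: group 7, so d-count = 7 − 3 = 4.
Electron filling gives t₂g⁴ eg⁰.
The orbital stabilization is -1.6Δ₀ = -1.6 × 37275 = -59640 cm⁻¹.
High-spin d⁴ would be t₂g³ eg¹ with 0 pairs; low-spin has 1, so 1 excess pair costs +1P = +16730 cm⁻¹.
Overall CFSE = -59640 + 16730 = -42910 cm⁻¹.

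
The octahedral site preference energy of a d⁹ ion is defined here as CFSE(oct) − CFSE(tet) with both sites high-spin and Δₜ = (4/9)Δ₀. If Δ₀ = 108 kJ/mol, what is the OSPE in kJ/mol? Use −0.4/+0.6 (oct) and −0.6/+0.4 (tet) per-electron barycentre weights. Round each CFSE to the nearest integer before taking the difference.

In an octahedral site d⁹ (HS) is t₂g⁶ eg³, giving CFSE(oct) = -0.6Δ₀ = -65 kJ/mol.
Tetrahedral e⁴ t₂⁵ gives -0.4Δₜ = -0.4 × (4/9) × 108 = -19 kJ/mol.
OSPE = CFSE(oct) − CFSE(tet) = -65 − (-19) = -46 kJ/mol.

-46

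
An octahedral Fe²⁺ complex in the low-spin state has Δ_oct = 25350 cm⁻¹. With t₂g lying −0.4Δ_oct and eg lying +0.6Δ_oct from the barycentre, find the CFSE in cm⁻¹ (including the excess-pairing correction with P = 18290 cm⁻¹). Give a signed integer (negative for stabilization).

-24260

Group 8 minus oxidation state +2 gives a d⁶ configuration for Fe²⁺.
Configuration: t₂g⁶ eg⁰.
The orbital stabilization is -2.4Δ_oct = -2.4 × 25350 = -60840 cm⁻¹.
High-spin d⁶ would be t₂g⁴ eg² with 1 pair; low-spin has 3, so 2 excess pairs cost +2P = +36580 cm⁻¹.
Net CFSE = -60840 + 36580 = -24260 cm⁻¹.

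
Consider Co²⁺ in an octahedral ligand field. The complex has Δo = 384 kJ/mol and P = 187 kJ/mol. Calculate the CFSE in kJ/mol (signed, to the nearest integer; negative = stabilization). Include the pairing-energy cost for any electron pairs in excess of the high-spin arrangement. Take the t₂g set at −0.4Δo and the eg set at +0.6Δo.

-504

Co is in group 9, so Co²⁺ is d⁷ (9 − 2 = 7).
With Δo > P the complex is low-spin.
Filling d⁷ accordingly: t₂g⁶ eg¹.
Orbital CFSE = -1.8Δo = -1.8 × 384 = -691 kJ/mol.
Excess pairs vs high-spin: 3 − 2 = 1; pairing cost = +187 kJ/mol.
Net CFSE = -691 + 187 = -504 kJ/mol.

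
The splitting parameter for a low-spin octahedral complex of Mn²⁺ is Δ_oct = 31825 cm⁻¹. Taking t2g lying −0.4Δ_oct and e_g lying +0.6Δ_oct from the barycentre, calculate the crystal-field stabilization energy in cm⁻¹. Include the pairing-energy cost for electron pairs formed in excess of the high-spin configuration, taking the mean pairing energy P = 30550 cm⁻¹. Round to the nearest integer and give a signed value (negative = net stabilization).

Group 7 minus oxidation state +2 gives a d⁵ configuration for Mn²⁺.
Electron filling gives t2g^5 e_g^0.
Orbital CFSE = 5(-0.4) + 0(0.6) = -2.0Δ_oct = -2.0 × 31825 = -63650 cm⁻¹.
Relative to high-spin t2g^3 e_g^2 (0 paired), the low-spin configuration has 2 additional pairs, contributing +2 × 30550 = +61100 cm⁻¹.
Combining: -63650 + 61100 = -2550 cm⁻¹.

-2550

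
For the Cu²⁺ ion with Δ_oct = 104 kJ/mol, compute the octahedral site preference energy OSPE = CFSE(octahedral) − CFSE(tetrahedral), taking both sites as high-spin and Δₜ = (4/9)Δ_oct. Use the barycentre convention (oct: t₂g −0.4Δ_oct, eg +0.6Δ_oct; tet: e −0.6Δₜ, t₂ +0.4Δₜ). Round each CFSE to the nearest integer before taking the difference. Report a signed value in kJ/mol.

Group 11 minus oxidation state +2 gives a d⁹ configuration for Cu²⁺.
Octahedral (high-spin): t₂g⁶ eg³, CFSE = 6(−0.4) + 3(+0.6) = -0.6Δ_oct = -0.6 × 104 = -62 kJ/mol.
Tetrahedral e⁴ t₂⁵ gives -0.4Δₜ = -0.4 × (4/9) × 104 = -18 kJ/mol.
Subtracting, OSPE = -62 − (-18) = -44 kJ/mol.

-44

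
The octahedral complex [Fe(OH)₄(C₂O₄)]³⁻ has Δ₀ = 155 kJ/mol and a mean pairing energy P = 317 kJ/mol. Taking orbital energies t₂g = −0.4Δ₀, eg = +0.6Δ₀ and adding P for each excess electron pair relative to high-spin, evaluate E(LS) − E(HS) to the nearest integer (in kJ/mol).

Ligand charges: 4×(-1) from OH⁻ and 1×(-2) from C₂O₄²⁻ sum to -6; with overall charge -3, Fe is +3.
Fe sits in group 8; removing 3 electrons leaves Fe³⁺ with 8 − 3 = 5 d electrons.
High-spin: t₂g³ eg², CFSE = 0.0Δ₀ = 0 kJ/mol.
Low-spin t₂g⁵ eg⁰ gives -2.0Δ₀ = -310 kJ/mol, but forming 2 extra pairs costs 2P = 634 kJ/mol, so E(LS) = -310 + 634 = 324 kJ/mol.
Thus E(LS) − E(HS) = 324 kJ/mol.

324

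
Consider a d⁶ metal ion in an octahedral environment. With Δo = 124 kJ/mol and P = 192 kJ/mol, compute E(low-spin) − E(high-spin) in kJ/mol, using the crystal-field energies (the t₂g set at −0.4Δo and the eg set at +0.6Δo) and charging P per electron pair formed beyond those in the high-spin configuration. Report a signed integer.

136

High-spin: t₂g⁴ eg², CFSE = -0.4Δo = -50 kJ/mol.
Low-spin t₂g⁶ eg⁰ gives -2.4Δo = -298 kJ/mol, but forming 2 extra pairs costs 2P = 384 kJ/mol, so E(LS) = -298 + 384 = 86 kJ/mol.
Thus E(LS) − E(HS) = 136 kJ/mol.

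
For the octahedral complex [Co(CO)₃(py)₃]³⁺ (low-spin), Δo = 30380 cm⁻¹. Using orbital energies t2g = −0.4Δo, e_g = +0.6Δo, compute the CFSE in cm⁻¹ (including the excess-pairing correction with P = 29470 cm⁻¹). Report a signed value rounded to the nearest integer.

Ligand charges: 3×(+0) from CO and 3×(+0) from py sum to +0; with overall charge +3, Co is +3.
Group 9 minus oxidation state +3 gives a d⁶ configuration for Co³⁺.
Electron filling gives t2g^6 e_g^0.
CFSE(orbital) = 6×(-0.4Δo) + 0×(0.6Δo) = -2.4Δo; with Δo = 30380 cm⁻¹ that is -72912 cm⁻¹.
Pairing penalty: 3 pairs vs 1 in the high-spin reference → 2 extra × P = 58940 cm⁻¹.
Net CFSE = -72912 + 58940 = -13972 cm⁻¹.

-13972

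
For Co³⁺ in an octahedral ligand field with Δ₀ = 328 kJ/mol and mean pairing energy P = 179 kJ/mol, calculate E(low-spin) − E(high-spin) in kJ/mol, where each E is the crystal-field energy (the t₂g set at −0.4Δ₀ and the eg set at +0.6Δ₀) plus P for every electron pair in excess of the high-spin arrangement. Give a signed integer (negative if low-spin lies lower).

Co³⁺: group 9, so d-count = 9 − 3 = 6.
High-spin: t₂g⁴ eg², CFSE = -0.4Δ₀ = -131 kJ/mol.
Low-spin: t₂g⁶ eg⁰, orbital CFSE = -2.4Δ₀ = -787 kJ/mol; plus 2 excess pairs × P = +358 kJ/mol; total -429 kJ/mol.
E(LS) − E(HS) = -429 − (-131) = -298 kJ/mol.

-298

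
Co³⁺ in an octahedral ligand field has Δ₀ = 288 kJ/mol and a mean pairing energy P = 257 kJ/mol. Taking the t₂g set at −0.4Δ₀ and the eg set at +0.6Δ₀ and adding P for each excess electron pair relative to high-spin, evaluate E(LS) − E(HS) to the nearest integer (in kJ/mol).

-62

Co³⁺: group 9, so d-count = 9 − 3 = 6.
High-spin: t₂g⁴ eg², CFSE = -0.4Δ₀ = -115 kJ/mol.
For low-spin the configuration is t₂g⁶ eg⁰: orbital energy -2.4 × 288 = -691 kJ/mol, and 2 additional pairs relative to high-spin add 514 kJ/mol, giving -177 kJ/mol.
E(LS) − E(HS) = -177 − (-115) = -62 kJ/mol.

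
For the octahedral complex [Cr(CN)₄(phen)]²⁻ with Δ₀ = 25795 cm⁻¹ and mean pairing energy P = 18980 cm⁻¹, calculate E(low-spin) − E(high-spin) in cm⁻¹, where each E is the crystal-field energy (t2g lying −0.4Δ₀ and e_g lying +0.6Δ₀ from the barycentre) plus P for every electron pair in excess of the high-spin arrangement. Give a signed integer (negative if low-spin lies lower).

Ligand charges: 4×(-1) from CN⁻ and 1×(+0) from phen sum to -4; with overall charge -2, Cr is +2.
Cr sits in group 6; removing 2 electrons leaves Cr²⁺ with 6 − 2 = 4 d electrons.
In the high-spin limit (t2g^3 e_g^1) the orbital term is -0.6Δ₀ = -15477 cm⁻¹, with no excess pairing.
Low-spin t2g^4 e_g^0 gives -1.6Δ₀ = -41272 cm⁻¹, but forming 1 extra pair costs 1P = 18980 cm⁻¹, so E(LS) = -41272 + 18980 = -22292 cm⁻¹.
Thus E(LS) − E(HS) = -6815 cm⁻¹.

-6815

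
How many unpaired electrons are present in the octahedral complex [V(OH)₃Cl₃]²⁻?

Ligand charges: 3×(-1) from OH⁻ and 3×(-1) from Cl⁻ sum to -6; with overall charge -2, V is +4.
V sits in group 5; removing 4 electrons leaves V⁴⁺ with 5 − 4 = 1 d electrons.
Configuration: t₂g¹ eg⁰, giving 1 unpaired electron.

1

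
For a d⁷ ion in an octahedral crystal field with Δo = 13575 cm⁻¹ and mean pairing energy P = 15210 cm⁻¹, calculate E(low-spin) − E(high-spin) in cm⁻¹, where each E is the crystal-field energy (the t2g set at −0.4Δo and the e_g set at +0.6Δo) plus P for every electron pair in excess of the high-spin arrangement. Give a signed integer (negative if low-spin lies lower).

1635

High-spin: t2g^5 e_g^2, CFSE = -0.8Δo = -10860 cm⁻¹.
Low-spin t2g^6 e_g^1 gives -1.8Δo = -24435 cm⁻¹, but forming 1 extra pair costs 1P = 15210 cm⁻¹, so E(LS) = -24435 + 15210 = -9225 cm⁻¹.
Thus E(LS) − E(HS) = 1635 cm⁻¹.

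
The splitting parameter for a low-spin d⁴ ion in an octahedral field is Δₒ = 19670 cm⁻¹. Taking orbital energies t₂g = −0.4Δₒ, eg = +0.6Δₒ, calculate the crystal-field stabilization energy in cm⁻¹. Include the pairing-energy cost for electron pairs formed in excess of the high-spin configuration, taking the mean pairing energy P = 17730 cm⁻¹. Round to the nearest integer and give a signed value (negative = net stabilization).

-13742

The d⁴ electrons fill as t₂g⁴ eg⁰.
The orbital stabilization is -1.6Δₒ = -1.6 × 19670 = -31472 cm⁻¹.
High-spin d⁴ would be t₂g³ eg¹ with 0 pairs; low-spin has 1, so 1 excess pair costs +1P = +17730 cm⁻¹.
Combining: -31472 + 17730 = -13742 cm⁻¹.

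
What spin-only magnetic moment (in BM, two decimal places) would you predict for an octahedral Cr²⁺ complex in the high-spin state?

Cr sits in group 6; removing 2 electrons leaves Cr²⁺ with 6 − 2 = 4 d electrons.
Configuration: t₂g³ eg¹ → 4 unpaired electrons.
μ(spin-only) = √[4(4+2)] = √24 ≈ 4.90 BM.

4.90 BM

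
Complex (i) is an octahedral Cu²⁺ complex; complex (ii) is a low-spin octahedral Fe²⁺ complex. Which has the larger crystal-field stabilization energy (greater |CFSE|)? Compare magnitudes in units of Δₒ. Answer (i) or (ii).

(i): Cu is in group 11, so Cu²⁺ is d⁹ (11 − 2 = 9); t2g^6 e_g^3, CFSE = -0.6Δₒ.
(ii): Fe sits in group 8; removing 2 electrons leaves Fe²⁺ with 8 − 2 = 6 d electrons; t₂g⁶ eg⁰, CFSE = -2.4Δₒ.
So (ii) has the larger |CFSE|.

(ii)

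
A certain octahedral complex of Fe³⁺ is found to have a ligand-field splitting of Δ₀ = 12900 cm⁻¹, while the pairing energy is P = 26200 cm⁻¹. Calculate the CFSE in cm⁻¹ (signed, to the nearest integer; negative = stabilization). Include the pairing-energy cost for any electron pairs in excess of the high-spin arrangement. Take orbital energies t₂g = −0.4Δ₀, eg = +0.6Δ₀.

Fe³⁺: group 8, so d-count = 8 − 3 = 5.
Δ₀ < P, so pairing is avoided: the ground state is high-spin.
Configuration: t₂g³ eg².
Orbital CFSE = 0.0Δ₀ = 0.0 × 12900 = 0 cm⁻¹.
High-spin has no excess pairs, so no pairing correction applies.

0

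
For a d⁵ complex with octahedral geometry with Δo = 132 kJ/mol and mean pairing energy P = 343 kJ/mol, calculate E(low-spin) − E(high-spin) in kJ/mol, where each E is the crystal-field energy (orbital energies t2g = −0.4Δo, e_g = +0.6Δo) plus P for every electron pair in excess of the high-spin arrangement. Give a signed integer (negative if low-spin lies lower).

In the high-spin limit (t2g^3 e_g^2) the orbital term is 0.0Δo = 0 kJ/mol, with no excess pairing.
For low-spin the configuration is t2g^5 e_g^0: orbital energy -2.0 × 132 = -264 kJ/mol, and 2 additional pairs relative to high-spin add 686 kJ/mol, giving 422 kJ/mol.
E(LS) − E(HS) = 422 − (0) = 422 kJ/mol.

422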